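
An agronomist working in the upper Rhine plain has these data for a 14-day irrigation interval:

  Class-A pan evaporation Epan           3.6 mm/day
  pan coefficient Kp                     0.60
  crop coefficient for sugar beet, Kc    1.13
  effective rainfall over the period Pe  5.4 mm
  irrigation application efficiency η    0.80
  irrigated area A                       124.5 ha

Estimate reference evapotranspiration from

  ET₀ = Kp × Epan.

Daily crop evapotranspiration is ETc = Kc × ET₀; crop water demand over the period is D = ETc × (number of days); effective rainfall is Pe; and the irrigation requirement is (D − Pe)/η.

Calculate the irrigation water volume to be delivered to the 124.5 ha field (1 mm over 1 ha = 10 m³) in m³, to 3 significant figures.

44800 m³

ET₀ = 0.60 × 3.6 = 2.1600 mm/d
ETc = Kc × ET₀ = 1.13 × 2.1600 = 2.4408 mm/d
Crop demand D = ETc × 14 d = 2.4408 × 14 = 34.171 mm
D − Pe = 34.171 − 5.4 = 28.771 mm
Gross irrigation = 28.771 / 0.80 = 35.964 mm
Volume = 35.964 mm × 124.5 ha × 10 = 44775.2 m³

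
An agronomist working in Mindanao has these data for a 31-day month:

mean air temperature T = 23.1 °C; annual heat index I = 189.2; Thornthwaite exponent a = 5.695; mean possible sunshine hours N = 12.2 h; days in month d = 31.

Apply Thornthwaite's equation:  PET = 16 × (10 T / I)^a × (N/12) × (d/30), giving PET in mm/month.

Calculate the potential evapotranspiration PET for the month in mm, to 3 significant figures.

52.4 mm

10T/I = 10 × 23.1 / 189.2 = 1.2209
(10T/I)^a = 1.2209^5.695 = 3.1163
Uncorrected PET = 16 × 3.1163 = 49.861 mm
Correction = (N/12)(d/30) = (12.2/12)(31/30) = 1.0506
PET = 49.861 × 1.0506 = 52.384 mm/month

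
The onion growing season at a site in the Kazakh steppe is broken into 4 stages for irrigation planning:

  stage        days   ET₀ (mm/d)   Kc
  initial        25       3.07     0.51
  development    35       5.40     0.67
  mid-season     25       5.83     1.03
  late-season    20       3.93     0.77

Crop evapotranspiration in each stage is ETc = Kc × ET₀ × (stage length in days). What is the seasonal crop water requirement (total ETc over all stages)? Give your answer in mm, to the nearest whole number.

376 mm

initial: 0.51 × 3.07 × 25 = 39.14 mm
development: 0.67 × 5.40 × 35 = 126.63 mm
mid-season: 1.03 × 5.83 × 25 = 150.12 mm
late-season: 0.77 × 3.93 × 20 = 60.52 mm
Seasonal total = 376.41 mm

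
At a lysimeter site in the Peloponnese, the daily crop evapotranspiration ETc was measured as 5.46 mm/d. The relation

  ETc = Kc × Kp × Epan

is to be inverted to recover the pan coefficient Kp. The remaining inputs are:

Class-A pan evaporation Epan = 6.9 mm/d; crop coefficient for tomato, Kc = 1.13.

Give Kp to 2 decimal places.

0.70

ETc = Kc × Kp × Epan  ⇒  Kp = ETc / (Kc × Epan)
Kp = 5.46 / (1.13 × 6.9) = 5.46 / 7.797 = 0.7003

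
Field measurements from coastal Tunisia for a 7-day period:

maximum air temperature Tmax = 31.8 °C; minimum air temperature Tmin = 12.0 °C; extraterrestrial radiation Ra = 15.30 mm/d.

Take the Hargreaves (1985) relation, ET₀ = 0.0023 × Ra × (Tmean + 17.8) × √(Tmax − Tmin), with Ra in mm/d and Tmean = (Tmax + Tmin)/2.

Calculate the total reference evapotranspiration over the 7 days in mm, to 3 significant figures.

Tmean = (31.8 + 12.0)/2 = 21.90 °C
ET₀ = 0.0023 × 15.30 × (21.90 + 17.8) × √19.8 = 0.0023 × 15.30 × 39.70 × 4.4497 = 6.2164 mm/d
Over 7 days: 6.2164 × 7 = 43.515 mm

43.5 mm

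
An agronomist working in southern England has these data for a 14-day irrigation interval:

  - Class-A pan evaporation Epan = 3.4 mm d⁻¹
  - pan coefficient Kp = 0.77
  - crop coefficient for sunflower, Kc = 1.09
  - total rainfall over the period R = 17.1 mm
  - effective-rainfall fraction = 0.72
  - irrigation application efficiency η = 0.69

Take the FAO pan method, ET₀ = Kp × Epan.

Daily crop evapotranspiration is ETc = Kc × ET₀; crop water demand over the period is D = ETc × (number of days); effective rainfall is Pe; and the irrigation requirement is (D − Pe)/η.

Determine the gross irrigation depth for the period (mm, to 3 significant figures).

40.1 mm

ET₀ = 0.77 × 3.4 = 2.6180 mm/d
ETc = Kc × ET₀ = 1.09 × 2.6180 = 2.8536 mm/d
Crop demand D = ETc × 14 d = 2.8536 × 14 = 39.950 mm
Pe = 0.72 × 17.1 = 12.312 mm
D − Pe = 39.950 − 12.312 = 27.638 mm
Gross irrigation = 27.638 / 0.69 = 40.055 mm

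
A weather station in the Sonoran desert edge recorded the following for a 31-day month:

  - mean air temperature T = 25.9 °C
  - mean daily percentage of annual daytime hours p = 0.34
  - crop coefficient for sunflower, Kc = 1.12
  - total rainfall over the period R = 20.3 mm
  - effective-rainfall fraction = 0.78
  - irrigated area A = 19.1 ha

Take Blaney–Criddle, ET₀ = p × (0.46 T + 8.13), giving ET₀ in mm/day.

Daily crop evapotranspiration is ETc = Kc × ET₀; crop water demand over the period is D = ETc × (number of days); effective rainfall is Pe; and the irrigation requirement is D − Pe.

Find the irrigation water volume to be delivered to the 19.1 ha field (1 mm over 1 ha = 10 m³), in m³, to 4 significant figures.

ET₀ = 0.34 × (0.46 × 25.9 + 8.13) = 0.34 × 20.044 = 6.8150 mm/d
ETc = Kc × ET₀ = 1.12 × 6.8150 = 7.6328 mm/d
Crop demand D = ETc × 31 d = 7.6328 × 31 = 236.617 mm
Pe = 0.78 × 20.3 = 15.834 mm
D − Pe = 236.617 − 15.834 = 220.783 mm
Volume = 220.783 mm × 19.1 ha × 10 = 42169.6 m³

42170 m³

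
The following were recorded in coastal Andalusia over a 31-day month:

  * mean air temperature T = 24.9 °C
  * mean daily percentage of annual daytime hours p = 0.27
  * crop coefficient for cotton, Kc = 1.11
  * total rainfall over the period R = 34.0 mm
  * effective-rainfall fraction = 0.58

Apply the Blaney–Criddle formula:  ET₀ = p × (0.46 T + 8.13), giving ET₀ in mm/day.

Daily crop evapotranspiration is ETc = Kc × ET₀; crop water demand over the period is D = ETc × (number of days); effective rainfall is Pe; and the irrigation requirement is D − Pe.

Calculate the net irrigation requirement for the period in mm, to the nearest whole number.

162 mm

ET₀ = 0.27 × (0.46 × 24.9 + 8.13) = 0.27 × 19.584 = 5.2877 mm/d
ETc = Kc × ET₀ = 1.11 × 5.2877 = 5.8693 mm/d
Crop demand D = ETc × 31 d = 5.8693 × 31 = 181.948 mm
Pe = 0.58 × 34.0 = 19.720 mm
D − Pe = 181.948 − 19.720 = 162.228 mm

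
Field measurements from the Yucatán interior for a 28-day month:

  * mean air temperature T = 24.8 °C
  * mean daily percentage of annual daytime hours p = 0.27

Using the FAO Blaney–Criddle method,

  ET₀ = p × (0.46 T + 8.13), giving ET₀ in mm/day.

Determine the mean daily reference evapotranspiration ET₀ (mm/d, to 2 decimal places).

ET₀ = 0.27 × (0.46 × 24.8 + 8.13) = 0.27 × 19.538 = 5.2753 mm/d

5.28 mm/d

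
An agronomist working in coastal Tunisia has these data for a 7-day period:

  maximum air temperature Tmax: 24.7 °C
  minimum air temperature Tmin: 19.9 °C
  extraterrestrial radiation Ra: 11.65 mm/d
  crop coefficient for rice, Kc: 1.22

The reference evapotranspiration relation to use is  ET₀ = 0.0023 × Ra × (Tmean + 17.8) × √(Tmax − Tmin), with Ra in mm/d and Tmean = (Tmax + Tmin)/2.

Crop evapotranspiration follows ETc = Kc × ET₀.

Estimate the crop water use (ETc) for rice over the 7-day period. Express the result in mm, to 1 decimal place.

20.1 mm

Tmean = (24.7 + 19.9)/2 = 22.30 °C
ET₀ = 0.0023 × 11.65 × (22.30 + 17.8) × √4.8 = 0.0023 × 11.65 × 40.10 × 2.1909 = 2.3541 mm/d
ETc = Kc × ET₀ = 1.22 × 2.3541 = 2.8720 mm/d
Over 7 days: 2.8720 × 7 = 20.104 mm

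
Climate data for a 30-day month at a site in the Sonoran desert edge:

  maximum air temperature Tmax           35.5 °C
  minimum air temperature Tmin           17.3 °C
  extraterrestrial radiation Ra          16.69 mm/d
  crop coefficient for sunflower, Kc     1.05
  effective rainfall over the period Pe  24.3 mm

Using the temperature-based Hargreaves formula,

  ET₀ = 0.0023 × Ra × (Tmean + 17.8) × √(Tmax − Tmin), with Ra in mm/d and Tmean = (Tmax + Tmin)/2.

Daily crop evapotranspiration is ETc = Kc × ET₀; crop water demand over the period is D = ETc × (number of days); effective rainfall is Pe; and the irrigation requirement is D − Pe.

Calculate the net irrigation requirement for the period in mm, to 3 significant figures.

204 mm

Tmean = (35.5 + 17.3)/2 = 26.40 °C
ET₀ = 0.0023 × 16.69 × (26.40 + 17.8) × √18.2 = 0.0023 × 16.69 × 44.20 × 4.2661 = 7.2383 mm/d
ETc = Kc × ET₀ = 1.05 × 7.2383 = 7.6002 mm/d
Crop demand D = ETc × 30 d = 7.6002 × 30 = 228.006 mm
D − Pe = 228.006 − 24.3 = 203.706 mm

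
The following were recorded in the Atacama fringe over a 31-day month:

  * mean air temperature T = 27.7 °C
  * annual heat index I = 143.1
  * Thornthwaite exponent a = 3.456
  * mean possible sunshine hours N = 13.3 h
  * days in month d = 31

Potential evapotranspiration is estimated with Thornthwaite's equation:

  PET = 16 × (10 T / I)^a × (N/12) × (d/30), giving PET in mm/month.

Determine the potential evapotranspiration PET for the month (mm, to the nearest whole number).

180 mm

10T/I = 10 × 27.7 / 143.1 = 1.9357
(10T/I)^a = 1.9357^3.456 = 9.8019
Uncorrected PET = 16 × 9.8019 = 156.830 mm
Correction = (N/12)(d/30) = (13.3/12)(31/30) = 1.1453
PET = 156.830 × 1.1453 = 179.617 mm/month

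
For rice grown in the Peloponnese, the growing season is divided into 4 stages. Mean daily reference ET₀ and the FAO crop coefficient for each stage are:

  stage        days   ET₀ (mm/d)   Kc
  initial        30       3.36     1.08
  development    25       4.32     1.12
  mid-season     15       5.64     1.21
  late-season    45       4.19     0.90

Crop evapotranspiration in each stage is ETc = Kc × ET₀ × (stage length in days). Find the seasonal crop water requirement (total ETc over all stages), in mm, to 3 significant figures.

initial: 1.08 × 3.36 × 30 = 108.86 mm
development: 1.12 × 4.32 × 25 = 120.96 mm
mid-season: 1.21 × 5.64 × 15 = 102.37 mm
late-season: 0.90 × 4.19 × 45 = 169.70 mm
Seasonal total = 501.89 mm

502 mm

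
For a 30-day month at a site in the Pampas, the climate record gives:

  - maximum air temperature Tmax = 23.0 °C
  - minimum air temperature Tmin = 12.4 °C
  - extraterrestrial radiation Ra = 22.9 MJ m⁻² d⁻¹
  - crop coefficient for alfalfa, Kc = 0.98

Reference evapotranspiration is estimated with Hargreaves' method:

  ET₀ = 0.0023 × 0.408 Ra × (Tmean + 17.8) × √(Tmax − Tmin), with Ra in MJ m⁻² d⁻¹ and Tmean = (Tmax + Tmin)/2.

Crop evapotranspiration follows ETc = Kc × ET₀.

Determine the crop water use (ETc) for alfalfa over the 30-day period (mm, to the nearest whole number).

Tmean = (23.0 + 12.4)/2 = 17.70 °C
0.408 Ra = 0.408 × 22.9 = 9.3432 mm/d equivalent
ET₀ = 0.0023 × 9.3432 × (17.70 + 17.8) × √10.6 = 0.0023 × 9.3432 × 35.50 × 3.2558 = 2.4838 mm/d
ETc = Kc × ET₀ = 0.98 × 2.4838 = 2.4341 mm/d
Over 30 days: 2.4341 × 30 = 73.023 mm

73 mm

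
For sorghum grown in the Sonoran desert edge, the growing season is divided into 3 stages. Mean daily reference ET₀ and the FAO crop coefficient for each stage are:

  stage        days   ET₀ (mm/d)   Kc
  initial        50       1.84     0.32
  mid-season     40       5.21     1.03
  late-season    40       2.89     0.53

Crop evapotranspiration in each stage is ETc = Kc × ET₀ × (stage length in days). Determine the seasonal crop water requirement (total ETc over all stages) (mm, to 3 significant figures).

initial: 0.32 × 1.84 × 50 = 29.44 mm
mid-season: 1.03 × 5.21 × 40 = 214.65 mm
late-season: 0.53 × 2.89 × 40 = 61.27 mm
Seasonal total = 305.36 mm

305 mm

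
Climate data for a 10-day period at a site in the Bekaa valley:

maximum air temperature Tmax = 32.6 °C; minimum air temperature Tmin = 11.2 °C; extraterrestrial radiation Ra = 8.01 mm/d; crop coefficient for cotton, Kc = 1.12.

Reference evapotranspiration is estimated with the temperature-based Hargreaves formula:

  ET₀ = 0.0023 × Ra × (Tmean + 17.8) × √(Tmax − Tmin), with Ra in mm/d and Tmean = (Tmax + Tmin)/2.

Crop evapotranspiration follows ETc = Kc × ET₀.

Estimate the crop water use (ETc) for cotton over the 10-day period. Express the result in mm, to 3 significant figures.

Tmean = (32.6 + 11.2)/2 = 21.90 °C
ET₀ = 0.0023 × 8.01 × (21.90 + 17.8) × √21.4 = 0.0023 × 8.01 × 39.70 × 4.6260 = 3.3834 mm/d
ETc = Kc × ET₀ = 1.12 × 3.3834 = 3.7894 mm/d
Over 10 days: 3.7894 × 10 = 37.894 mm

37.9 mm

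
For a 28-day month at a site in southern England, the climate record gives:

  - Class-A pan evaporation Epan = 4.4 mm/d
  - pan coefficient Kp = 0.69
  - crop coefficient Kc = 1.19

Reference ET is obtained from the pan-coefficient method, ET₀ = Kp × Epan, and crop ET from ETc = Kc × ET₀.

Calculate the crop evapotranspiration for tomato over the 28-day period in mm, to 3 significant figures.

101 mm

ET₀ = 0.69 × 4.4 = 3.0360 mm/d
ETc = Kc × ET₀ = 1.19 × 3.0360 = 3.6128 mm/d
Over 28 days: 3.6128 × 28 = 101.158 mm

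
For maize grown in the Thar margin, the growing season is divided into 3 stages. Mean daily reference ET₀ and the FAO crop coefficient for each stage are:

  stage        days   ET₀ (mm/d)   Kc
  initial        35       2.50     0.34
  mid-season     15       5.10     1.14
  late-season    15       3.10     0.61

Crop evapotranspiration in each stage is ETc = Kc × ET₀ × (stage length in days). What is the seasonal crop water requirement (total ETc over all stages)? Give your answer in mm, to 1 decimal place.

initial: 0.34 × 2.50 × 35 = 29.75 mm
mid-season: 1.14 × 5.10 × 15 = 87.21 mm
late-season: 0.61 × 3.10 × 15 = 28.37 mm
Seasonal total = 145.33 mm

145.3 mm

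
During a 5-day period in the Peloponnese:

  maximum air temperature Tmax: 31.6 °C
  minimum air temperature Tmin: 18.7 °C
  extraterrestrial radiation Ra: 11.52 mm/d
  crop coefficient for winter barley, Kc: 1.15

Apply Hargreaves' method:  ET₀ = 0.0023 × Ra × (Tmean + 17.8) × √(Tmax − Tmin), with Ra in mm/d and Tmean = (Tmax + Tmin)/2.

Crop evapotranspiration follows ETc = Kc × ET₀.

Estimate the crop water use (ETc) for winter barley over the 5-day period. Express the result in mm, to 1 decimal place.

23.5 mm

Tmean = (31.6 + 18.7)/2 = 25.15 °C
ET₀ = 0.0023 × 11.52 × (25.15 + 17.8) × √12.9 = 0.0023 × 11.52 × 42.95 × 3.5917 = 4.0874 mm/d
ETc = Kc × ET₀ = 1.15 × 4.0874 = 4.7005 mm/d
Over 5 days: 4.7005 × 5 = 23.503 mm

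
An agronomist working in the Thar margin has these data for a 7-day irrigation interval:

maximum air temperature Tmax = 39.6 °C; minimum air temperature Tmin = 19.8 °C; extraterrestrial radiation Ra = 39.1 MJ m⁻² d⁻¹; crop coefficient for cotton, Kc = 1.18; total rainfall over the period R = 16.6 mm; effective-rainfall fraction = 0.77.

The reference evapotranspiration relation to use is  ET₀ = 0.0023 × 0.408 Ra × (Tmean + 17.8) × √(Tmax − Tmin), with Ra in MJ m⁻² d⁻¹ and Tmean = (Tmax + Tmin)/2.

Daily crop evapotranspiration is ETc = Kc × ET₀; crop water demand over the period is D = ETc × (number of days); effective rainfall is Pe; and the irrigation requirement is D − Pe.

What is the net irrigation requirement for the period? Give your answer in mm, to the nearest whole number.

51 mm

Tmean = (39.6 + 19.8)/2 = 29.70 °C
0.408 Ra = 0.408 × 39.1 = 15.9528 mm/d equivalent
ET₀ = 0.0023 × 15.9528 × (29.70 + 17.8) × √19.8 = 0.0023 × 15.9528 × 47.50 × 4.4497 = 7.7551 mm/d
ETc = Kc × ET₀ = 1.18 × 7.7551 = 9.1510 mm/d
Crop demand D = ETc × 7 d = 9.1510 × 7 = 64.057 mm
Pe = 0.77 × 16.6 = 12.782 mm
D − Pe = 64.057 − 12.782 = 51.275 mm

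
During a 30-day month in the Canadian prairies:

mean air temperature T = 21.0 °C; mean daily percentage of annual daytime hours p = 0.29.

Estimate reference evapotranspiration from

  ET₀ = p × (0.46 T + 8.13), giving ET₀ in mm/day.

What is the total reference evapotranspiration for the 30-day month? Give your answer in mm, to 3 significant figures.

ET₀ = 0.29 × (0.46 × 21.0 + 8.13) = 0.29 × 17.790 = 5.1591 mm/d
Monthly total = 5.1591 × 30 = 154.773 mm

155 mm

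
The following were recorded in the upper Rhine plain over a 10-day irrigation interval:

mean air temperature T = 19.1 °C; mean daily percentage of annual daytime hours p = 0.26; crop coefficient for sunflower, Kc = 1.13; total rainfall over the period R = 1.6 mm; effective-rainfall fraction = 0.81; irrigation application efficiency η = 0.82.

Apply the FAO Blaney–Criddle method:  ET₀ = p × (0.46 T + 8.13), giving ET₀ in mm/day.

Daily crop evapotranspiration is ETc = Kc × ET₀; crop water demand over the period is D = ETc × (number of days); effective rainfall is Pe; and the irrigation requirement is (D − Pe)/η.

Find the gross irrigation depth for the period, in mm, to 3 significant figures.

59.0 mm

ET₀ = 0.26 × (0.46 × 19.1 + 8.13) = 0.26 × 16.916 = 4.3982 mm/d
ETc = Kc × ET₀ = 1.13 × 4.3982 = 4.9700 mm/d
Crop demand D = ETc × 10 d = 4.9700 × 10 = 49.700 mm
Pe = 0.81 × 1.6 = 1.296 mm
D − Pe = 49.700 − 1.296 = 48.404 mm
Gross irrigation = 48.404 / 0.82 = 59.029 mm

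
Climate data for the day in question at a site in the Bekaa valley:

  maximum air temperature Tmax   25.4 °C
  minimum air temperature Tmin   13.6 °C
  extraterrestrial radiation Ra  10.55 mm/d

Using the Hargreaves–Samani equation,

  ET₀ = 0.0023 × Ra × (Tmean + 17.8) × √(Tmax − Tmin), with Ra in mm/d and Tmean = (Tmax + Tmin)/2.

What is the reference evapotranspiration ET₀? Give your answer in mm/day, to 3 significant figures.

3.11 mm/day

Tmean = (25.4 + 13.6)/2 = 19.50 °C
ET₀ = 0.0023 × 10.55 × (19.50 + 17.8) × √11.8 = 0.0023 × 10.55 × 37.30 × 3.4351 = 3.1091 mm/d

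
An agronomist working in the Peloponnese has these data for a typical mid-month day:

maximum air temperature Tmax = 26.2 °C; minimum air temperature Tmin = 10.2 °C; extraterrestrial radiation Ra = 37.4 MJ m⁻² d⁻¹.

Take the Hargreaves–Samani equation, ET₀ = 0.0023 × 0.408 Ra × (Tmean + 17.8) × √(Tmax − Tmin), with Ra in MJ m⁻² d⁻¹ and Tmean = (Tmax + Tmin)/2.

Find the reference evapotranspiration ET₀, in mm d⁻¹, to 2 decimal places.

Tmean = (26.2 + 10.2)/2 = 18.20 °C
0.408 Ra = 0.408 × 37.4 = 15.2592 mm/d equivalent
ET₀ = 0.0023 × 15.2592 × (18.20 + 17.8) × √16.0 = 0.0023 × 15.2592 × 36.00 × 4.0000 = 5.0538 mm/d

5.05 mm d⁻¹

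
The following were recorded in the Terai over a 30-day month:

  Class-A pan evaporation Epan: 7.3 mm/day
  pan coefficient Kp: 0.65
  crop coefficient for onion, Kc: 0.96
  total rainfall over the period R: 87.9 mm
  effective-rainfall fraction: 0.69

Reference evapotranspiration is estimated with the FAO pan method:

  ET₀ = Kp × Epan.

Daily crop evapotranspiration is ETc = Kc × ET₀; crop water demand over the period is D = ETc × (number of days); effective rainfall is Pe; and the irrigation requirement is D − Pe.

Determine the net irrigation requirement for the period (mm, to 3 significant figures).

76.0 mm

ET₀ = 0.65 × 7.3 = 4.7450 mm/d
ETc = Kc × ET₀ = 0.96 × 4.7450 = 4.5552 mm/d
Crop demand D = ETc × 30 d = 4.5552 × 30 = 136.656 mm
Pe = 0.69 × 87.9 = 60.651 mm
D − Pe = 136.656 − 60.651 = 76.005 mm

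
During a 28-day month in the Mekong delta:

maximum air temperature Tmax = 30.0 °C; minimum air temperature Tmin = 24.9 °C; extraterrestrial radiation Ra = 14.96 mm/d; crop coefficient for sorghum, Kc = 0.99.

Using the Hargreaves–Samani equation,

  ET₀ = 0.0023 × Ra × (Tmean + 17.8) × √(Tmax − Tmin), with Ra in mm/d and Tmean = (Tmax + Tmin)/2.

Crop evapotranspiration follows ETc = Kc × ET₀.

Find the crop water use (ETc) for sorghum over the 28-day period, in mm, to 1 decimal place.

97.5 mm

Tmean = (30.0 + 24.9)/2 = 27.45 °C
ET₀ = 0.0023 × 14.96 × (27.45 + 17.8) × √5.1 = 0.0023 × 14.96 × 45.25 × 2.2583 = 3.5161 mm/d
ETc = Kc × ET₀ = 0.99 × 3.5161 = 3.4809 mm/d
Over 28 days: 3.4809 × 28 = 97.465 mm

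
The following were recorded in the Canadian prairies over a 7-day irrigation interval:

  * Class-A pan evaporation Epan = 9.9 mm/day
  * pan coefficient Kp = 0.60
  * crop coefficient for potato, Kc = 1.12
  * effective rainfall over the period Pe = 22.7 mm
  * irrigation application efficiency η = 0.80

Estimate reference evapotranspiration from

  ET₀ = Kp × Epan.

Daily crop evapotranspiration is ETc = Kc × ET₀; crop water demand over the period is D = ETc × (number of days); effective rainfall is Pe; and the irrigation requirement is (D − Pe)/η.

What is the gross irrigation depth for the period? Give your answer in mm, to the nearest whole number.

ET₀ = 0.60 × 9.9 = 5.9400 mm/d
ETc = Kc × ET₀ = 1.12 × 5.9400 = 6.6528 mm/d
Crop demand D = ETc × 7 d = 6.6528 × 7 = 46.570 mm
D − Pe = 46.570 − 22.7 = 23.870 mm
Gross irrigation = 23.870 / 0.80 = 29.838 mm

30 mm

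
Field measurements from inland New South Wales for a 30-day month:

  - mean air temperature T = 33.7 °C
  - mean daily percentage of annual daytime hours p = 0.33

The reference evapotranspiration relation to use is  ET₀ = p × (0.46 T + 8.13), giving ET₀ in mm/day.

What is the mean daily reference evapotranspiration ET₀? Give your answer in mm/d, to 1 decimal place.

ET₀ = 0.33 × (0.46 × 33.7 + 8.13) = 0.33 × 23.632 = 7.7986 mm/d

7.8 mm/d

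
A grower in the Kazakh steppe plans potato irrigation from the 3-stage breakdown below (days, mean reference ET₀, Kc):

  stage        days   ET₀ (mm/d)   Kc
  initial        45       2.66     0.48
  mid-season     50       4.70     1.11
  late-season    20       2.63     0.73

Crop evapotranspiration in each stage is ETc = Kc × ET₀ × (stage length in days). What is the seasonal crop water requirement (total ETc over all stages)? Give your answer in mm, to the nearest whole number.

initial: 0.48 × 2.66 × 45 = 57.46 mm
mid-season: 1.11 × 4.70 × 50 = 260.85 mm
late-season: 0.73 × 2.63 × 20 = 38.40 mm
Seasonal total = 356.71 mm

357 mm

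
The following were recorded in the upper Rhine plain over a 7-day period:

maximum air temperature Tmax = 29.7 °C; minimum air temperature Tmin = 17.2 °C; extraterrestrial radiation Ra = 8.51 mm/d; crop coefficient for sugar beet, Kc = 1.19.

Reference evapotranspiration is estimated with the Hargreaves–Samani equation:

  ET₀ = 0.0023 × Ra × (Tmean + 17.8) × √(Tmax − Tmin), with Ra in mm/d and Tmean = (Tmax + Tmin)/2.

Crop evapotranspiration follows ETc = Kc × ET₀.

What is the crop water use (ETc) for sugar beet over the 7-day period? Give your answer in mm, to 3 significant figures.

23.8 mm

Tmean = (29.7 + 17.2)/2 = 23.45 °C
ET₀ = 0.0023 × 8.51 × (23.45 + 17.8) × √12.5 = 0.0023 × 8.51 × 41.25 × 3.5355 = 2.8545 mm/d
ETc = Kc × ET₀ = 1.19 × 2.8545 = 3.3969 mm/d
Over 7 days: 3.3969 × 7 = 23.778 mm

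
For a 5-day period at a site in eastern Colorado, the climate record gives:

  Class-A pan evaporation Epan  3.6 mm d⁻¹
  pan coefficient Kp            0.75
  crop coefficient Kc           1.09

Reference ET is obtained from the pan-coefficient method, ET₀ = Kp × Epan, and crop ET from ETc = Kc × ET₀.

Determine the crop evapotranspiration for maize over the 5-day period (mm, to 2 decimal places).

14.72 mm

ET₀ = 0.75 × 3.6 = 2.7000 mm/d
ETc = Kc × ET₀ = 1.09 × 2.7000 = 2.9430 mm/d
Over 5 days: 2.9430 × 5 = 14.715 mm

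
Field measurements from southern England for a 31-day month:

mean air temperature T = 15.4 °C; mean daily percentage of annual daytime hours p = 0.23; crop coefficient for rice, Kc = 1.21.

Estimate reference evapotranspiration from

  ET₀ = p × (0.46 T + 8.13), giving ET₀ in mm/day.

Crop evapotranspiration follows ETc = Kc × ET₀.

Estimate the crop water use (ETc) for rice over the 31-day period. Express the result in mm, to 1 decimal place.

ET₀ = 0.23 × (0.46 × 15.4 + 8.13) = 0.23 × 15.214 = 3.4992 mm/d
ETc = Kc × ET₀ = 1.21 × 3.4992 = 4.2340 mm/d
Over 31 days: 4.2340 × 31 = 131.254 mm

131.3 mm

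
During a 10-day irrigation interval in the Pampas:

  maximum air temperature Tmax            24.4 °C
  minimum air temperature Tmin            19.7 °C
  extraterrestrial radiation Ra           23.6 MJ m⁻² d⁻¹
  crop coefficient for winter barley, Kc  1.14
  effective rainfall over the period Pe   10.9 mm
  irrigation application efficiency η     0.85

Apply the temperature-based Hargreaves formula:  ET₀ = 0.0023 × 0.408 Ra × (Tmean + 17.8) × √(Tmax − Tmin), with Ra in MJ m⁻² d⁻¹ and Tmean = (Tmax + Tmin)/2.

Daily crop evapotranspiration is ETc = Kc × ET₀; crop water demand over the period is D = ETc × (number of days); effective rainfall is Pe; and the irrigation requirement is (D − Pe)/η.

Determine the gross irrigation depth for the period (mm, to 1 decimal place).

Tmean = (24.4 + 19.7)/2 = 22.05 °C
0.408 Ra = 0.408 × 23.6 = 9.6288 mm/d equivalent
ET₀ = 0.0023 × 9.6288 × (22.05 + 17.8) × √4.7 = 0.0023 × 9.6288 × 39.85 × 2.1679 = 1.9132 mm/d
ETc = Kc × ET₀ = 1.14 × 1.9132 = 2.1810 mm/d
Crop demand D = ETc × 10 d = 2.1810 × 10 = 21.810 mm
D − Pe = 21.810 − 10.9 = 10.910 mm
Gross irrigation = 10.910 / 0.85 = 12.835 mm

12.8 mm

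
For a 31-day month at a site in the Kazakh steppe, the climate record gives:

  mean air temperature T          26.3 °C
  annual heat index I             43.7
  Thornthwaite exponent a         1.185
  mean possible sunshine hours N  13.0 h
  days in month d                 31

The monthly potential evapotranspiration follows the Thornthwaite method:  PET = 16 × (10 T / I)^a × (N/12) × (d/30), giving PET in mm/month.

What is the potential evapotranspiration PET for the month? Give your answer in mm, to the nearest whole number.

10T/I = 10 × 26.3 / 43.7 = 6.0183
(10T/I)^a = 6.0183^1.185 = 8.3883
Uncorrected PET = 16 × 8.3883 = 134.213 mm
Correction = (N/12)(d/30) = (13.0/12)(31/30) = 1.1194
PET = 134.213 × 1.1194 = 150.238 mm/month

150 mm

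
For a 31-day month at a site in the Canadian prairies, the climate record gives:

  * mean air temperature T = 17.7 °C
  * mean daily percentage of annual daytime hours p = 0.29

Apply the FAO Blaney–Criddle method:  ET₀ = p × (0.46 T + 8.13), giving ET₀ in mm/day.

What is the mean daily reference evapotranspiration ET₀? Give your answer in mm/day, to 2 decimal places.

4.72 mm/day

ET₀ = 0.29 × (0.46 × 17.7 + 8.13) = 0.29 × 16.272 = 4.7189 mm/d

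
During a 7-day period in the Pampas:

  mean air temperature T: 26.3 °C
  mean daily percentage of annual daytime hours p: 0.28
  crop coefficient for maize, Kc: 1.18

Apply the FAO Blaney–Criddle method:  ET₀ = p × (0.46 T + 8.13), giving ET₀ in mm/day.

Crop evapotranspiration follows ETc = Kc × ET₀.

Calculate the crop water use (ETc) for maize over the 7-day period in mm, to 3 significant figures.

46.8 mm

ET₀ = 0.28 × (0.46 × 26.3 + 8.13) = 0.28 × 20.228 = 5.6638 mm/d
ETc = Kc × ET₀ = 1.18 × 5.6638 = 6.6833 mm/d
Over 7 days: 6.6833 × 7 = 46.783 mm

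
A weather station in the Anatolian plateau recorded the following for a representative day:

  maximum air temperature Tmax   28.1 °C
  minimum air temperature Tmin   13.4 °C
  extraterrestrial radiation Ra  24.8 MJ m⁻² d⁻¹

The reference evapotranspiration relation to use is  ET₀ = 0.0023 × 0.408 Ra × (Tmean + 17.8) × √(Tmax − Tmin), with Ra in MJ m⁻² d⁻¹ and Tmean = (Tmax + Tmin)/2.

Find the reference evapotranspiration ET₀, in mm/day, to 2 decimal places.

Tmean = (28.1 + 13.4)/2 = 20.75 °C
0.408 Ra = 0.408 × 24.8 = 10.1184 mm/d equivalent
ET₀ = 0.0023 × 10.1184 × (20.75 + 17.8) × √14.7 = 0.0023 × 10.1184 × 38.55 × 3.8341 = 3.4398 mm/d

3.44 mm/day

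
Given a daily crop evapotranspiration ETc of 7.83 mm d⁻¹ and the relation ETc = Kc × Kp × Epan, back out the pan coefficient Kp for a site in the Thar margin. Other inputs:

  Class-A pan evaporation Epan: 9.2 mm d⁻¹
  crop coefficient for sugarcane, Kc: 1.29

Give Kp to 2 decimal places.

0.66

ETc = Kc × Kp × Epan  ⇒  Kp = ETc / (Kc × Epan)
Kp = 7.83 / (1.29 × 9.2) = 7.83 / 11.868 = 0.6598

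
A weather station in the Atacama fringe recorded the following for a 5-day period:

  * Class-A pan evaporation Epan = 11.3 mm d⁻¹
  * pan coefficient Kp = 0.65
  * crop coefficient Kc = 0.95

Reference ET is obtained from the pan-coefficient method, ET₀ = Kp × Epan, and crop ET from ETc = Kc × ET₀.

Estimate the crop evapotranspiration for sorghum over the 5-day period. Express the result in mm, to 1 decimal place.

ET₀ = 0.65 × 11.3 = 7.3450 mm/d
ETc = Kc × ET₀ = 0.95 × 7.3450 = 6.9778 mm/d
Over 5 days: 6.9778 × 5 = 34.889 mm

34.9 mm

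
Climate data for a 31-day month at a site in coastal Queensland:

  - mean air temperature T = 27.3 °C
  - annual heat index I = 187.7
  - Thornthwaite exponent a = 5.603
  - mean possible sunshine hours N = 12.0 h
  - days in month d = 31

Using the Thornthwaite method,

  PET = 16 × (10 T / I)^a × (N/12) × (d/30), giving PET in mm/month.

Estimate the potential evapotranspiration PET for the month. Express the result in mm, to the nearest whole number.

10T/I = 10 × 27.3 / 187.7 = 1.4544
(10T/I)^a = 1.4544^5.603 = 8.1568
Uncorrected PET = 16 × 8.1568 = 130.509 mm
Correction = (N/12)(d/30) = (12.0/12)(31/30) = 1.0333
PET = 130.509 × 1.0333 = 134.855 mm/month

135 mm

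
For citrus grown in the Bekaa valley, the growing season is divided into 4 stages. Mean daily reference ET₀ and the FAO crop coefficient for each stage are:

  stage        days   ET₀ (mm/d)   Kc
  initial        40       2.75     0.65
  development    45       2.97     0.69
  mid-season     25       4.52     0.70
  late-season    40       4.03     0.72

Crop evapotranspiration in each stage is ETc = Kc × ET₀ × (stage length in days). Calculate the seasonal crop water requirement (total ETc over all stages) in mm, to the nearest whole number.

initial: 0.65 × 2.75 × 40 = 71.50 mm
development: 0.69 × 2.97 × 45 = 92.22 mm
mid-season: 0.70 × 4.52 × 25 = 79.10 mm
late-season: 0.72 × 4.03 × 40 = 116.06 mm
Seasonal total = 358.88 mm

359 mm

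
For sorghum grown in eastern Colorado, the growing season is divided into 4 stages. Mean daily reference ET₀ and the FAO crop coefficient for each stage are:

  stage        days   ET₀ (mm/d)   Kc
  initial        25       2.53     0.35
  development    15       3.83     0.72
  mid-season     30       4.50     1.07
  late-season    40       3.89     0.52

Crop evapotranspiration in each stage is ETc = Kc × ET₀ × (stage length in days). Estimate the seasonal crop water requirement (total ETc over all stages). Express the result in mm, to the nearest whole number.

initial: 0.35 × 2.53 × 25 = 22.14 mm
development: 0.72 × 3.83 × 15 = 41.36 mm
mid-season: 1.07 × 4.50 × 30 = 144.45 mm
late-season: 0.52 × 3.89 × 40 = 80.91 mm
Seasonal total = 288.86 mm

289 mm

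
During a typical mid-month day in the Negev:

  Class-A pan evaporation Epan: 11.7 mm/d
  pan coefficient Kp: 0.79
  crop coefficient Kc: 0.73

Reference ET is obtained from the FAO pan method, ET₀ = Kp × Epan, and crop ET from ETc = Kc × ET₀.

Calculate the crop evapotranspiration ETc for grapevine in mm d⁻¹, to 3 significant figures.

ET₀ = 0.79 × 11.7 = 9.2430 mm/d
ETc = Kc × ET₀ = 0.73 × 9.2430 = 6.7474 mm/d

6.75 mm d⁻¹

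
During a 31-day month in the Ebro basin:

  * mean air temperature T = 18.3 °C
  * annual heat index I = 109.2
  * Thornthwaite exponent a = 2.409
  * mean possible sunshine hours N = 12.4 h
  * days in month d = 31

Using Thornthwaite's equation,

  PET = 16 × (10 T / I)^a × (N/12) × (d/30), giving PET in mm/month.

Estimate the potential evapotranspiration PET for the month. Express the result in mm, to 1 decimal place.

59.3 mm

10T/I = 10 × 18.3 / 109.2 = 1.6758
(10T/I)^a = 1.6758^2.409 = 3.4686
Uncorrected PET = 16 × 3.4686 = 55.498 mm
Correction = (N/12)(d/30) = (12.4/12)(31/30) = 1.0678
PET = 55.498 × 1.0678 = 59.261 mm/month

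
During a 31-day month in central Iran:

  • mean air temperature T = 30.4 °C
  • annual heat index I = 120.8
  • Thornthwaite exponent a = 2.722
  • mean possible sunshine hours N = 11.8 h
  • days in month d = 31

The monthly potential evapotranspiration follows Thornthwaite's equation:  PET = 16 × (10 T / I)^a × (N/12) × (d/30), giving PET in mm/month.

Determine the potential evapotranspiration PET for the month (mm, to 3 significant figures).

200 mm

10T/I = 10 × 30.4 / 120.8 = 2.5166
(10T/I)^a = 2.5166^2.722 = 12.3315
Uncorrected PET = 16 × 12.3315 = 197.304 mm
Correction = (N/12)(d/30) = (11.8/12)(31/30) = 1.0161
PET = 197.304 × 1.0161 = 200.481 mm/month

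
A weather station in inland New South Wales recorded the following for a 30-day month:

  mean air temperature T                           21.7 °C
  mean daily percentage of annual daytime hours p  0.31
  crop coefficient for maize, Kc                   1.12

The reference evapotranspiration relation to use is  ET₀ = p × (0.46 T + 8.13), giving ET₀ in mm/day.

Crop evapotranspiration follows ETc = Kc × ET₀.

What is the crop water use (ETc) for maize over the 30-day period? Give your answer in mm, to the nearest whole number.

189 mm

ET₀ = 0.31 × (0.46 × 21.7 + 8.13) = 0.31 × 18.112 = 5.6147 mm/d
ETc = Kc × ET₀ = 1.12 × 5.6147 = 6.2885 mm/d
Over 30 days: 6.2885 × 30 = 188.655 mm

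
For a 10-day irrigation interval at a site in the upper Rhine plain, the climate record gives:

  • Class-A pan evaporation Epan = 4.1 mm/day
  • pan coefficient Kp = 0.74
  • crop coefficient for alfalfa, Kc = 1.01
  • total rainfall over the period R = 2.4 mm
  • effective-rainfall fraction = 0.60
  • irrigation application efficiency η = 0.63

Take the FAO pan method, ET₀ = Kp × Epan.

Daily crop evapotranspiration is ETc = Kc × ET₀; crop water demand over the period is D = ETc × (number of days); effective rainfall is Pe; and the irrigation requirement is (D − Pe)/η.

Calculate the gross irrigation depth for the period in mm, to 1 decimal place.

ET₀ = 0.74 × 4.1 = 3.0340 mm/d
ETc = Kc × ET₀ = 1.01 × 3.0340 = 3.0643 mm/d
Crop demand D = ETc × 10 d = 3.0643 × 10 = 30.643 mm
Pe = 0.60 × 2.4 = 1.440 mm
D − Pe = 30.643 − 1.440 = 29.203 mm
Gross irrigation = 29.203 / 0.63 = 46.354 mm

46.4 mm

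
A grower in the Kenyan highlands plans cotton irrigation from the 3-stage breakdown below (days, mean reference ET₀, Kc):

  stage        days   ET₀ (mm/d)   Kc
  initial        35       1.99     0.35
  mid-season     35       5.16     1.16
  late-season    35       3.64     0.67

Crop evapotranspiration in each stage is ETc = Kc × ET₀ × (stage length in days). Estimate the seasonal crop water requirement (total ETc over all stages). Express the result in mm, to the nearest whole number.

319 mm

initial: 0.35 × 1.99 × 35 = 24.38 mm
mid-season: 1.16 × 5.16 × 35 = 209.50 mm
late-season: 0.67 × 3.64 × 35 = 85.36 mm
Seasonal total = 319.24 mm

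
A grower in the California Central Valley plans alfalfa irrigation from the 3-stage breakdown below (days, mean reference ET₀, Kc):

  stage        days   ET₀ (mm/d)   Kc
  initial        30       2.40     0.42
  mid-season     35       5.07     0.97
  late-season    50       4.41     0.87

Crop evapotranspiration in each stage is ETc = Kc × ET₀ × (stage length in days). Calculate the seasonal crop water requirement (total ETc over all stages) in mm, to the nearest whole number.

394 mm

initial: 0.42 × 2.40 × 30 = 30.24 mm
mid-season: 0.97 × 5.07 × 35 = 172.13 mm
late-season: 0.87 × 4.41 × 50 = 191.84 mm
Seasonal total = 394.21 mm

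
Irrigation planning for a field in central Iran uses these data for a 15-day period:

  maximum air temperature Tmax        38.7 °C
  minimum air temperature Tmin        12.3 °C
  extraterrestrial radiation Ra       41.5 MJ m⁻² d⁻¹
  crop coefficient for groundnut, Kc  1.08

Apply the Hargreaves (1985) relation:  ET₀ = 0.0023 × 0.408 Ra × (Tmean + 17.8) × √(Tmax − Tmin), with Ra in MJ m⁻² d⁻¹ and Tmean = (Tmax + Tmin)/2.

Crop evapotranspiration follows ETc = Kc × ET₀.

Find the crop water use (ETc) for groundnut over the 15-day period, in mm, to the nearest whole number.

140 mm

Tmean = (38.7 + 12.3)/2 = 25.50 °C
0.408 Ra = 0.408 × 41.5 = 16.9320 mm/d equivalent
ET₀ = 0.0023 × 16.9320 × (25.50 + 17.8) × √26.4 = 0.0023 × 16.9320 × 43.30 × 5.1381 = 8.6642 mm/d
ETc = Kc × ET₀ = 1.08 × 8.6642 = 9.3573 mm/d
Over 15 days: 9.3573 × 15 = 140.360 mm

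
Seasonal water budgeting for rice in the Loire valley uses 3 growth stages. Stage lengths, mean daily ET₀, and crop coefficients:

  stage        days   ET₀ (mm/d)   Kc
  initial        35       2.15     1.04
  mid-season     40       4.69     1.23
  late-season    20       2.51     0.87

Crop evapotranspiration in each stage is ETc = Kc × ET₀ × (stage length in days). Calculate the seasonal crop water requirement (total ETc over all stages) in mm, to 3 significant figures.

initial: 1.04 × 2.15 × 35 = 78.26 mm
mid-season: 1.23 × 4.69 × 40 = 230.75 mm
late-season: 0.87 × 2.51 × 20 = 43.67 mm
Seasonal total = 352.68 mm

353 mm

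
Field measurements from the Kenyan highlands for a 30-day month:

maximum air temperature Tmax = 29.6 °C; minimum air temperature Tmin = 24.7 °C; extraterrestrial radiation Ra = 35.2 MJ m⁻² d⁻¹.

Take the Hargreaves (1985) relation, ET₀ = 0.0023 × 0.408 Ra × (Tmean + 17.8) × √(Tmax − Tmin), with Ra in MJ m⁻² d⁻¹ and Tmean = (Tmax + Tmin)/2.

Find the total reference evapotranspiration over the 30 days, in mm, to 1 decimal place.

98.6 mm

Tmean = (29.6 + 24.7)/2 = 27.15 °C
0.408 Ra = 0.408 × 35.2 = 14.3616 mm/d equivalent
ET₀ = 0.0023 × 14.3616 × (27.15 + 17.8) × √4.9 = 0.0023 × 14.3616 × 44.95 × 2.2136 = 3.2867 mm/d
Over 30 days: 3.2867 × 30 = 98.601 mm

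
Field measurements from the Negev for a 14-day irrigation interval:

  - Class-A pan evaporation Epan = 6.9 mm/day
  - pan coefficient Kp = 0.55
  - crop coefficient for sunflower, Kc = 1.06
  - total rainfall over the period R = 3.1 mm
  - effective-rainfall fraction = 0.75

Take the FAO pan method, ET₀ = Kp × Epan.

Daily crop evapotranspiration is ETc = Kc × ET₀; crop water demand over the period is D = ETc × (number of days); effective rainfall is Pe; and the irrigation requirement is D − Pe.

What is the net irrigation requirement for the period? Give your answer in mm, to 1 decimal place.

ET₀ = 0.55 × 6.9 = 3.7950 mm/d
ETc = Kc × ET₀ = 1.06 × 3.7950 = 4.0227 mm/d
Crop demand D = ETc × 14 d = 4.0227 × 14 = 56.318 mm
Pe = 0.75 × 3.1 = 2.325 mm
D − Pe = 56.318 − 2.325 = 53.993 mm

54.0 mm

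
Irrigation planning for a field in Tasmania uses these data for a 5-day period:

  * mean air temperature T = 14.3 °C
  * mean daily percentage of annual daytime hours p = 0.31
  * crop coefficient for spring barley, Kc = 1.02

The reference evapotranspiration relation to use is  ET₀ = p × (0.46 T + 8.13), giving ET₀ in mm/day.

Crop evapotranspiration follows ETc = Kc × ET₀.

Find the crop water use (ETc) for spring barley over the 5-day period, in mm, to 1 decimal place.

ET₀ = 0.31 × (0.46 × 14.3 + 8.13) = 0.31 × 14.708 = 4.5595 mm/d
ETc = Kc × ET₀ = 1.02 × 4.5595 = 4.6507 mm/d
Over 5 days: 4.6507 × 5 = 23.254 mm

23.3 mm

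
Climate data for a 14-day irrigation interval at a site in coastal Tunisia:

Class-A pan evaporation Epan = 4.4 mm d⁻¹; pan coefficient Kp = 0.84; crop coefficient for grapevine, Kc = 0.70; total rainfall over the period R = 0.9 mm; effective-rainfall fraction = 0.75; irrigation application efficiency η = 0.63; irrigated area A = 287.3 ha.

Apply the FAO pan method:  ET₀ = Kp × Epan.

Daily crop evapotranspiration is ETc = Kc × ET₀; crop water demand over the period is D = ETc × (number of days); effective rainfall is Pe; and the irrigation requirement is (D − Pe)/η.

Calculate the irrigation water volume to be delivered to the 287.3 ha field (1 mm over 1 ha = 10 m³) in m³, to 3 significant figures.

ET₀ = 0.84 × 4.4 = 3.6960 mm/d
ETc = Kc × ET₀ = 0.70 × 3.6960 = 2.5872 mm/d
Crop demand D = ETc × 14 d = 2.5872 × 14 = 36.221 mm
Pe = 0.75 × 0.9 = 0.675 mm
D − Pe = 36.221 − 0.675 = 35.546 mm
Gross irrigation = 35.546 / 0.63 = 56.422 mm
Volume = 56.422 mm × 287.3 ha × 10 = 162100.4 m³

162000 m³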